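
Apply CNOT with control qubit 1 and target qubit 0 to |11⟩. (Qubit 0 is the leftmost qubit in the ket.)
|01⟩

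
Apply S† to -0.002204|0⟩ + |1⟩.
-0.002204|0⟩ - i|1⟩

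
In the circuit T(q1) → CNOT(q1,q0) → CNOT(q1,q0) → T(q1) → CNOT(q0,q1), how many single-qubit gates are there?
2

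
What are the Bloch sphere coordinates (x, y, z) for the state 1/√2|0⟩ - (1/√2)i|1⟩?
(0, -1, 0)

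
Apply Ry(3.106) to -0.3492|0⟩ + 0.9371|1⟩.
-0.9432|0⟩ - 0.3325|1⟩

Ry(3.106) = [[cos(θ/2), −sin(θ/2)], [sin(θ/2), cos(θ/2)]]; θ = 3.106, cos(θ/2) ≈ 0.0177954, sin(θ/2) ≈ 0.999842.
With a = amp(|0⟩) = -0.3492 and b = amp(|1⟩) = 0.9371:
new amp(|0⟩) = (0.0177954)·a + (-0.999842)·b = -0.9432
new amp(|1⟩) = (0.999842)·a + (0.0177954)·b = -0.3325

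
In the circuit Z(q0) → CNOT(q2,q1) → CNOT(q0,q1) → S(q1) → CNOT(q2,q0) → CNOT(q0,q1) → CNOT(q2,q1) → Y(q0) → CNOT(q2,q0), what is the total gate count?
9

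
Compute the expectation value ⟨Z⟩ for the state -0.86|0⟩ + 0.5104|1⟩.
0.4791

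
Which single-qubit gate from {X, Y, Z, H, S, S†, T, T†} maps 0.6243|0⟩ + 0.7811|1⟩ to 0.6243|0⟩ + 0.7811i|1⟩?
S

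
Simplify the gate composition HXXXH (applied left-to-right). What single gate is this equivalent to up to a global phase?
Z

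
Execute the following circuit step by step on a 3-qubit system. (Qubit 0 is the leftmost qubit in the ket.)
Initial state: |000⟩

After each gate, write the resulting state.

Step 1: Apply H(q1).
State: 1/√2|000⟩ + 1/√2|010⟩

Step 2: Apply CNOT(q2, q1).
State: 1/√2|000⟩ + 1/√2|010⟩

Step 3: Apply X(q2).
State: 1/√2|001⟩ + 1/√2|011⟩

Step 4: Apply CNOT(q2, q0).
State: 1/√2|101⟩ + 1/√2|111⟩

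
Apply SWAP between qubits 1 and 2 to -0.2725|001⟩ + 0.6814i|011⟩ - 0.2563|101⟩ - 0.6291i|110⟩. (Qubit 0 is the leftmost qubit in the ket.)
-0.2725|010⟩ + 0.6814i|011⟩ - 0.6291i|101⟩ - 0.2563|110⟩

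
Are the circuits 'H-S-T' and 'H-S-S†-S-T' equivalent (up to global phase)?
Yes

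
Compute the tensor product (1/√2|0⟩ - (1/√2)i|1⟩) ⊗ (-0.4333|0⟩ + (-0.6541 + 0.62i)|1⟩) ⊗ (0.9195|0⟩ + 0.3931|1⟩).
-0.2817|000⟩ - 0.1204|001⟩ + (-0.4253 + 0.4031i)|010⟩ + (-0.1818 + 0.1723i)|011⟩ + 0.2817i|100⟩ + 0.1204i|101⟩ + (0.4031 + 0.4253i)|110⟩ + (0.1723 + 0.1818i)|111⟩

amp(|b₁b₂…⟩) = product of the factor amplitudes for bits b₁, b₂, …; only kets whose every factor amplitude is nonzero survive.
|000⟩: (1/√2)(-0.4333)(0.9195) = -0.2817
|001⟩: (1/√2)(-0.4333)(0.3931) = -0.1204
|010⟩: (1/√2)(-0.6541 + 0.62i)(0.9195) = (-0.4253 + 0.4031i)
|011⟩: (1/√2)(-0.6541 + 0.62i)(0.3931) = (-0.1818 + 0.1723i)
|100⟩: (-(1/√2)i)(-0.4333)(0.9195) = 0.2817i
|101⟩: (-(1/√2)i)(-0.4333)(0.3931) = 0.1204i
|110⟩: (-(1/√2)i)(-0.6541 + 0.62i)(0.9195) = (0.4031 + 0.4253i)
|111⟩: (-(1/√2)i)(-0.6541 + 0.62i)(0.3931) = (0.1723 + 0.1818i)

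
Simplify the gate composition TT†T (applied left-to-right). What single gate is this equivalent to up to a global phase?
T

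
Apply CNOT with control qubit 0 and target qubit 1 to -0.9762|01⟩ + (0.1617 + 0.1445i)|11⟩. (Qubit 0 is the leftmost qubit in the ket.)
-0.9762|01⟩ + (0.1617 + 0.1445i)|10⟩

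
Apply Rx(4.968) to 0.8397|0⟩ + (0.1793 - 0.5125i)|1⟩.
(-0.9778 - 0.1096i)|0⟩ + (-0.1419 - 0.1076i)|1⟩

Rx(4.968) = [[cos(θ/2), −i·sin(θ/2)], [−i·sin(θ/2), cos(θ/2)]]; θ = 4.968, cos(θ/2) ≈ -0.791466, sin(θ/2) ≈ 0.611213.
With a = amp(|0⟩) = 0.8397 and b = amp(|1⟩) = (0.1793 - 0.5125i):
new amp(|0⟩) = (-0.791466)·a + (-0.611213i)·b = (-0.9778 - 0.1096i)
new amp(|1⟩) = (-0.611213i)·a + (-0.791466)·b = (-0.1419 - 0.1076i)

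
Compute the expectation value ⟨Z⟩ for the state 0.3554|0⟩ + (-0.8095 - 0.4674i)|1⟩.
-0.7474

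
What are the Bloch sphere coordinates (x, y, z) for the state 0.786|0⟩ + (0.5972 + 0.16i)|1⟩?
(0.9388, 0.2515, 0.2355)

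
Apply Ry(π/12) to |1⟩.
-0.1305|0⟩ + 0.9914|1⟩

Ry(π/12) = [[cos(θ/2), −sin(θ/2)], [sin(θ/2), cos(θ/2)]]; θ = π/12, cos(θ/2) ≈ 0.991445, sin(θ/2) ≈ 0.130526.
With a = amp(|0⟩) = 0 and b = amp(|1⟩) = 1:
new amp(|0⟩) = (0.991445)·a + (-0.130526)·b = -0.1305
new amp(|1⟩) = (0.130526)·a + (0.991445)·b = 0.9914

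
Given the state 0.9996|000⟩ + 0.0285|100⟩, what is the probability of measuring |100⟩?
0.0008123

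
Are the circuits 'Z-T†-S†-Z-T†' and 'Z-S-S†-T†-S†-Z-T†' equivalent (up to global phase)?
Yes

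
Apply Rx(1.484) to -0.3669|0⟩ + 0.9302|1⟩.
(-0.2704 - 0.6286i)|0⟩ + (0.6857 + 0.2479i)|1⟩

Rx(1.484) = [[cos(θ/2), −i·sin(θ/2)], [−i·sin(θ/2), cos(θ/2)]]; θ = 1.484, cos(θ/2) ≈ 0.737119, sin(θ/2) ≈ 0.675763.
With a = amp(|0⟩) = -0.3669 and b = amp(|1⟩) = 0.9302:
new amp(|0⟩) = (0.737119)·a + (-0.675763i)·b = (-0.2704 - 0.6286i)
new amp(|1⟩) = (-0.675763i)·a + (0.737119)·b = (0.6857 + 0.2479i)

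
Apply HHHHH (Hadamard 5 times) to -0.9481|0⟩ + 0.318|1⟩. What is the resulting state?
-0.4455|0⟩ - 0.8953|1⟩

H² = I, so H^5 = H: a single Hadamard. With (a, b) = (-0.9481, 0.318), H gives ((a + b)/√2, (a − b)/√2) = (-0.4455, -0.8953).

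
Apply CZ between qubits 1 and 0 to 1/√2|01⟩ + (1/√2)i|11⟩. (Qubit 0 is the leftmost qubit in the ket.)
1/√2|01⟩ - (1/√2)i|11⟩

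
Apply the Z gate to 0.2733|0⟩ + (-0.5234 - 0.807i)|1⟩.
0.2733|0⟩ + (0.5234 + 0.807i)|1⟩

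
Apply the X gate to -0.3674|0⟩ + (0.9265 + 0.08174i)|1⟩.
(0.9265 + 0.08174i)|0⟩ - 0.3674|1⟩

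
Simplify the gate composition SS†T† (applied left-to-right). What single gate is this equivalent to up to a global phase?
T†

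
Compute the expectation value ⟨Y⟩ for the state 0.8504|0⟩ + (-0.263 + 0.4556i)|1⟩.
0.7749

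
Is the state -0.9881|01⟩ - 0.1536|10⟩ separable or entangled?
Entangled

Writing the state as a|00⟩ + b|01⟩ + c|10⟩ + d|11⟩, it is a product state iff ad − bc = 0.
Here (a, b, c, d) = (0, -0.9881, -0.1536, 0): ad − bc = (0)(0) − (-0.9881)(-0.1536) = -0.1518 ≠ 0, so the state is entangled.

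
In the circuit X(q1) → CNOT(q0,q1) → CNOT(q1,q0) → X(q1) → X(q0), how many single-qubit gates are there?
3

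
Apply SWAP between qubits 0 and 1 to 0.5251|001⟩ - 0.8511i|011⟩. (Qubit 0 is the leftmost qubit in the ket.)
0.5251|001⟩ - 0.8511i|101⟩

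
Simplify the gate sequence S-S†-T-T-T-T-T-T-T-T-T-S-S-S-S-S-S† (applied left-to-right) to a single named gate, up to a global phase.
T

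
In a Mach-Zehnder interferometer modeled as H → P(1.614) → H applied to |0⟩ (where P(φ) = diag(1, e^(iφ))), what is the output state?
(0.4784 + 0.4995i)|0⟩ + (0.5216 - 0.4995i)|1⟩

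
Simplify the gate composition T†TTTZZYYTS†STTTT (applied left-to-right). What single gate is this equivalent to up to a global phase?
T†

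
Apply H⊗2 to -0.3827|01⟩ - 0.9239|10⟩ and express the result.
-0.6533|00⟩ - 0.2706|01⟩ + 0.2706|10⟩ + 0.6533|11⟩

H⊗2 gives amp(|y⟩) = (1/2) Σ_x (−1)^(x·y) amp(|x⟩), where x·y is the number of positions in which both x and y have a 1.
|00⟩: (-0.3827 - 0.9239)/2 = -0.6533
|01⟩: (0.3827 - 0.9239)/2 = -0.2706
|10⟩: (-0.3827 + 0.9239)/2 = 0.2706
|11⟩: (0.3827 + 0.9239)/2 = 0.6533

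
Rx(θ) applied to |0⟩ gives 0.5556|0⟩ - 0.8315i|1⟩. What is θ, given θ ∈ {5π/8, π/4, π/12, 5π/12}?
5π/8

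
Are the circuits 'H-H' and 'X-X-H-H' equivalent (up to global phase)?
Yes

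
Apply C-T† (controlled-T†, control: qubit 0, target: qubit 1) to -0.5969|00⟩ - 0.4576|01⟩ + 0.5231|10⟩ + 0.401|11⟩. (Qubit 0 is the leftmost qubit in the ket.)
-0.5969|00⟩ - 0.4576|01⟩ + 0.5231|10⟩ + (0.2835 - 0.2835i)|11⟩

C-T† leaves the control-|0⟩ kets |00⟩, |01⟩ unchanged and applies T† to qubit 1 on the control-|1⟩ pair (|10⟩, |11⟩).
T† = [[1, 0], [0, (1/√2 - (1/√2)i)]].
With a = amp(|10⟩) = 0.5231 and b = amp(|11⟩) = 0.401:
new amp(|10⟩) = (1)·a = 0.5231
new amp(|11⟩) = (1/√2 - (1/√2)i)·b = (0.2835 - 0.2835i)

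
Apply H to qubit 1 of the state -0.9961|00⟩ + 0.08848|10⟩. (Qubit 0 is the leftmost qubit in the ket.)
-0.7043|00⟩ - 0.7043|01⟩ + 0.06256|10⟩ + 0.06256|11⟩

H on qubit 1 mixes each pair of kets that differ only in qubit 1: amplitudes (a, b) of (|…0…⟩, |…1…⟩) become ((a + b)/√2, (a − b)/√2). Kets absent from the input have amplitude 0.
(|00⟩, |01⟩): (a, b) = (-0.9961, 0) → (-0.7043, -0.7043)
(|10⟩, |11⟩): (a, b) = (0.08848, 0) → (0.06256, 0.06256)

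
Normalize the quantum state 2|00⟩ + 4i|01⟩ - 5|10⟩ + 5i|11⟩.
0.239|00⟩ + 0.4781i|01⟩ - 0.5976|10⟩ + 0.5976i|11⟩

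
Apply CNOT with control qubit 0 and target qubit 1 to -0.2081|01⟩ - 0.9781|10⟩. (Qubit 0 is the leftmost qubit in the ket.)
-0.2081|01⟩ - 0.9781|11⟩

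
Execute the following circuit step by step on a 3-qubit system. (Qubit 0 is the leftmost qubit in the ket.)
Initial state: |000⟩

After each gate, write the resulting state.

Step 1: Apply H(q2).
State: 1/√2|000⟩ + 1/√2|001⟩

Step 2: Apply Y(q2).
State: -(1/√2)i|000⟩ + (1/√2)i|001⟩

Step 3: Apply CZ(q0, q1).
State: -(1/√2)i|000⟩ + (1/√2)i|001⟩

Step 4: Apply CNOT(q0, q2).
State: -(1/√2)i|000⟩ + (1/√2)i|001⟩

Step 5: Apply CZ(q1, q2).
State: -(1/√2)i|000⟩ + (1/√2)i|001⟩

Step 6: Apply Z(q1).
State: -(1/√2)i|000⟩ + (1/√2)i|001⟩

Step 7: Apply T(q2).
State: -(1/√2)i|000⟩ + (-1/2 + (1/2)i)|001⟩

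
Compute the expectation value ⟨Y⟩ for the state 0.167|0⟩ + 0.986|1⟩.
0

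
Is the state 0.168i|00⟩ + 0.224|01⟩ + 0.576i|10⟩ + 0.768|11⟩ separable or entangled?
Separable

Writing the state as a|00⟩ + b|01⟩ + c|10⟩ + d|11⟩, it is a product state iff ad − bc = 0.
Here (a, b, c, d) = (0.168i, 0.224, 0.576i, 0.768): ad − bc = (0.168i)(0.768) − (0.224)(0.576i) = 0, so the state is separable.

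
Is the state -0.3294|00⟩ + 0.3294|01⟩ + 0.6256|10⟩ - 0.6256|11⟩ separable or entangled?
Separable

Writing the state as a|00⟩ + b|01⟩ + c|10⟩ + d|11⟩, it is a product state iff ad − bc = 0.
Here (a, b, c, d) = (-0.3294, 0.3294, 0.6256, -0.6256): ad − bc = (-0.3294)(-0.6256) − (0.3294)(0.6256) = 0, so the state is separable.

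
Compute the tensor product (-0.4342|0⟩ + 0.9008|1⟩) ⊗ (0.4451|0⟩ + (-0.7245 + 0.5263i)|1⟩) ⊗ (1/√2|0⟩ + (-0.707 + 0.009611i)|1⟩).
-0.1367|000⟩ + (0.1366 - 0.001857i)|001⟩ + (0.2224 - 0.1616i)|010⟩ + (-0.2202 + 0.1646i)|011⟩ + 0.2835|100⟩ + (-0.2835 + 0.003853i)|101⟩ + (-0.4615 + 0.3352i)|110⟩ + (0.4569 - 0.3415i)|111⟩

amp(|b₁b₂…⟩) = product of the factor amplitudes for bits b₁, b₂, …; only kets whose every factor amplitude is nonzero survive.
|000⟩: (-0.4342)(0.4451)(1/√2) = -0.1367
|001⟩: (-0.4342)(0.4451)(-0.707 + 0.009611i) = (0.1366 - 0.001857i)
|010⟩: (-0.4342)(-0.7245 + 0.5263i)(1/√2) = (0.2224 - 0.1616i)
|011⟩: (-0.4342)(-0.7245 + 0.5263i)(-0.707 + 0.009611i) = (-0.2202 + 0.1646i)
|100⟩: (0.9008)(0.4451)(1/√2) = 0.2835
|101⟩: (0.9008)(0.4451)(-0.707 + 0.009611i) = (-0.2835 + 0.003853i)
|110⟩: (0.9008)(-0.7245 + 0.5263i)(1/√2) = (-0.4615 + 0.3352i)
|111⟩: (0.9008)(-0.7245 + 0.5263i)(-0.707 + 0.009611i) = (0.4569 - 0.3415i)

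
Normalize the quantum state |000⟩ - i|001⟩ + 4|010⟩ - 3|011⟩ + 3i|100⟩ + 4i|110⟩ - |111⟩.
0.1374|000⟩ - 0.1374i|001⟩ + 0.5494|010⟩ - 0.4121|011⟩ + 0.4121i|100⟩ + 0.5494i|110⟩ - 0.1374|111⟩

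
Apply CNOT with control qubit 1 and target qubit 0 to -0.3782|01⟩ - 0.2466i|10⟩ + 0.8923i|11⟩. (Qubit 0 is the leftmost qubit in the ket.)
0.8923i|01⟩ - 0.2466i|10⟩ - 0.3782|11⟩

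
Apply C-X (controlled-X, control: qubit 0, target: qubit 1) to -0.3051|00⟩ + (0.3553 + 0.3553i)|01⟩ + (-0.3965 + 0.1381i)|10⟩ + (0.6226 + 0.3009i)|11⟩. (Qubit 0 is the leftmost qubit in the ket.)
-0.3051|00⟩ + (0.3553 + 0.3553i)|01⟩ + (0.6226 + 0.3009i)|10⟩ + (-0.3965 + 0.1381i)|11⟩

C-X leaves the control-|0⟩ kets |00⟩, |01⟩ unchanged and applies X to qubit 1 on the control-|1⟩ pair (|10⟩, |11⟩).
X = [[0, 1], [1, 0]].
With a = amp(|10⟩) = (-0.3965 + 0.1381i) and b = amp(|11⟩) = (0.6226 + 0.3009i):
new amp(|10⟩) = (1)·b = (0.6226 + 0.3009i)
new amp(|11⟩) = (1)·a = (-0.3965 + 0.1381i)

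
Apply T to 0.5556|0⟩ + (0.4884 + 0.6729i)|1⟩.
0.5556|0⟩ + (-0.1305 + 0.8212i)|1⟩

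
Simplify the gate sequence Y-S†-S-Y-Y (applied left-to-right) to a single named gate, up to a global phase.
Y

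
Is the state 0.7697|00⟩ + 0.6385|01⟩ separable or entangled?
Separable

Writing the state as a|00⟩ + b|01⟩ + c|10⟩ + d|11⟩, it is a product state iff ad − bc = 0.
Here (a, b, c, d) = (0.7697, 0.6385, 0, 0): ad − bc = (0.7697)(0) − (0.6385)(0) = 0, so the state is separable.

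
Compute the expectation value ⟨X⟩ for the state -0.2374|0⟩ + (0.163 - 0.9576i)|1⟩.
-0.07739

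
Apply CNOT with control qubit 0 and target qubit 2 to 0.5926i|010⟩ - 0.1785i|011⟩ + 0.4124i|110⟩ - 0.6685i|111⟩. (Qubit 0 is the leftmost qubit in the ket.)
0.5926i|010⟩ - 0.1785i|011⟩ - 0.6685i|110⟩ + 0.4124i|111⟩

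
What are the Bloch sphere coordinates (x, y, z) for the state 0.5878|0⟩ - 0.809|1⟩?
(-0.9511, 0, -0.309)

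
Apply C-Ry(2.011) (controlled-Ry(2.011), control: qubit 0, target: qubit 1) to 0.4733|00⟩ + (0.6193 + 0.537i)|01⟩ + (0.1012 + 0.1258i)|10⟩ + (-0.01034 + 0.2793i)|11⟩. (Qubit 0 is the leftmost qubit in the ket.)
0.4733|00⟩ + (0.6193 + 0.537i)|01⟩ + (0.06294 - 0.1685i)|10⟩ + (0.07992 + 0.2558i)|11⟩

C-Ry(2.011) leaves the control-|0⟩ kets |00⟩, |01⟩ unchanged and applies Ry(2.011) to qubit 1 on the control-|1⟩ pair (|10⟩, |11⟩).
Ry(2.011) = [[cos(θ/2), −sin(θ/2)], [sin(θ/2), cos(θ/2)]]; θ = 2.011, cos(θ/2) ≈ 0.535666, sin(θ/2) ≈ 0.84443.
With a = amp(|10⟩) = (0.1012 + 0.1258i) and b = amp(|11⟩) = (-0.01034 + 0.2793i):
new amp(|10⟩) = (0.535666)·a + (-0.84443)·b = (0.06294 - 0.1685i)
new amp(|11⟩) = (0.84443)·a + (0.535666)·b = (0.07992 + 0.2558i)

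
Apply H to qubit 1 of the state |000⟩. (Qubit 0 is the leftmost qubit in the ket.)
1/√2|000⟩ + 1/√2|010⟩

H on qubit 1 mixes each pair of kets that differ only in qubit 1: amplitudes (a, b) of (|…0…⟩, |…1…⟩) become ((a + b)/√2, (a − b)/√2). Kets absent from the input have amplitude 0.
(|000⟩, |010⟩): (a, b) = (1, 0) → (1/√2, 1/√2)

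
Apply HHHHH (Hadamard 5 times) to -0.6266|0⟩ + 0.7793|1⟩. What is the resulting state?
0.108|0⟩ - 0.9941|1⟩

H² = I, so H^5 = H: a single Hadamard. With (a, b) = (-0.6266, 0.7793), H gives ((a + b)/√2, (a − b)/√2) = (0.108, -0.9941).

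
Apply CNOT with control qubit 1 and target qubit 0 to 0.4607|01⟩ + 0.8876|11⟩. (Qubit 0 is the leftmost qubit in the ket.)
0.8876|01⟩ + 0.4607|11⟩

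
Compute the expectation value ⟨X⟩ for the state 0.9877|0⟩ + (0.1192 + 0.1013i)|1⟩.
0.2355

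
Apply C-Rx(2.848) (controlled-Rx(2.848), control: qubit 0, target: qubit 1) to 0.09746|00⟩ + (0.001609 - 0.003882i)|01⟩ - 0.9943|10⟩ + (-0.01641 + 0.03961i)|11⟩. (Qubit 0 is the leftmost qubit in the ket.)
0.09746|00⟩ + (0.001609 - 0.003882i)|01⟩ + (-0.1063 + 0.01623i)|10⟩ + (-0.0024 + 0.9894i)|11⟩

C-Rx(2.848) leaves the control-|0⟩ kets |00⟩, |01⟩ unchanged and applies Rx(2.848) to qubit 1 on the control-|1⟩ pair (|10⟩, |11⟩).
Rx(2.848) = [[cos(θ/2), −i·sin(θ/2)], [−i·sin(θ/2), cos(θ/2)]]; θ = 2.848, cos(θ/2) ≈ 0.14627, sin(θ/2) ≈ 0.989245.
With a = amp(|10⟩) = -0.9943 and b = amp(|11⟩) = (-0.01641 + 0.03961i):
new amp(|10⟩) = (0.14627)·a + (-0.989245i)·b = (-0.1063 + 0.01623i)
new amp(|11⟩) = (-0.989245i)·a + (0.14627)·b = (-0.0024 + 0.9894i)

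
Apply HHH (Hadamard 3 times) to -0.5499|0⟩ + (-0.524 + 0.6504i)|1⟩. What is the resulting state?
(-0.7594 + 0.4599i)|0⟩ + (-0.01831 - 0.4599i)|1⟩

H² = I, so H^3 = H: a single Hadamard. With (a, b) = (-0.5499, (-0.524 + 0.6504i)), H gives ((a + b)/√2, (a − b)/√2) = ((-0.7594 + 0.4599i), (-0.01831 - 0.4599i)).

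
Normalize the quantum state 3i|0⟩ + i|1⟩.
0.9487i|0⟩ + 0.3162i|1⟩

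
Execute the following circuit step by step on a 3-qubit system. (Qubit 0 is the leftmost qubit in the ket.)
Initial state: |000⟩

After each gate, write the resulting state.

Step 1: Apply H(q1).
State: 1/√2|000⟩ + 1/√2|010⟩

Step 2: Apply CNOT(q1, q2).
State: 1/√2|000⟩ + 1/√2|011⟩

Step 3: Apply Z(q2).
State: 1/√2|000⟩ - 1/√2|011⟩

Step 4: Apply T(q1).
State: 1/√2|000⟩ + (-1/2 - (1/2)i)|011⟩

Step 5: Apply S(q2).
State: 1/√2|000⟩ + (1/2 - (1/2)i)|011⟩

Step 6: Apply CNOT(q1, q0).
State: 1/√2|000⟩ + (1/2 - (1/2)i)|111⟩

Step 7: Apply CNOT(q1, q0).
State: 1/√2|000⟩ + (1/2 - (1/2)i)|011⟩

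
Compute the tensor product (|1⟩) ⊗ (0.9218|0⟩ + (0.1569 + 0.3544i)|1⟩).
0.9218|10⟩ + (0.1569 + 0.3544i)|11⟩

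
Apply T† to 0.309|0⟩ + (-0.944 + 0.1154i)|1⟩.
0.309|0⟩ + (-0.5859 + 0.7491i)|1⟩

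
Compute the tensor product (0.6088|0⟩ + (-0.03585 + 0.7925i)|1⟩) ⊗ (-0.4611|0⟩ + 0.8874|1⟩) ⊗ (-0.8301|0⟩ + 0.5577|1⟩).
0.233|000⟩ - 0.1566|001⟩ - 0.4485|010⟩ + 0.3013|011⟩ + (-0.01372 + 0.3033i)|100⟩ + (0.009219 - 0.2038i)|101⟩ + (0.02641 - 0.5838i)|110⟩ + (-0.01774 + 0.3922i)|111⟩

amp(|b₁b₂…⟩) = product of the factor amplitudes for bits b₁, b₂, …; only kets whose every factor amplitude is nonzero survive.
|000⟩: (0.6088)(-0.4611)(-0.8301) = 0.233
|001⟩: (0.6088)(-0.4611)(0.5577) = -0.1566
|010⟩: (0.6088)(0.8874)(-0.8301) = -0.4485
|011⟩: (0.6088)(0.8874)(0.5577) = 0.3013
|100⟩: (-0.03585 + 0.7925i)(-0.4611)(-0.8301) = (-0.01372 + 0.3033i)
|101⟩: (-0.03585 + 0.7925i)(-0.4611)(0.5577) = (0.009219 - 0.2038i)
|110⟩: (-0.03585 + 0.7925i)(0.8874)(-0.8301) = (0.02641 - 0.5838i)
|111⟩: (-0.03585 + 0.7925i)(0.8874)(0.5577) = (-0.01774 + 0.3922i)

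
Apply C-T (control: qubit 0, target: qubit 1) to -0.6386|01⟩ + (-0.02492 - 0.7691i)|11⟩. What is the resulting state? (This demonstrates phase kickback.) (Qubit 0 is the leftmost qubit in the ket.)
-0.6386|01⟩ + (0.5262 - 0.5615i)|11⟩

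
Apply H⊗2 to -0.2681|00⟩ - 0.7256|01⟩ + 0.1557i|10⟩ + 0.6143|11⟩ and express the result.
(-0.1897 + 0.07785i)|00⟩ + (-0.0784 + 0.07785i)|01⟩ + (-0.804 - 0.07785i)|10⟩ + (0.5359 - 0.07785i)|11⟩

H⊗2 gives amp(|y⟩) = (1/2) Σ_x (−1)^(x·y) amp(|x⟩), where x·y is the number of positions in which both x and y have a 1.
|00⟩: (-0.2681 - 0.7256 + 0.1557i + 0.6143)/2 = (-0.1897 + 0.07785i)
|01⟩: (-0.2681 + 0.7256 + 0.1557i - 0.6143)/2 = (-0.0784 + 0.07785i)
|10⟩: (-0.2681 - 0.7256 - 0.1557i - 0.6143)/2 = (-0.804 - 0.07785i)
|11⟩: (-0.2681 + 0.7256 - 0.1557i + 0.6143)/2 = (0.5359 - 0.07785i)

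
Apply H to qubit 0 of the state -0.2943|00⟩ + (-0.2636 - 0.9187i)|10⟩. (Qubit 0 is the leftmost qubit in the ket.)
(-0.3945 - 0.6496i)|00⟩ + (-0.02171 + 0.6496i)|10⟩

H on qubit 0 mixes each pair of kets that differ only in qubit 0: amplitudes (a, b) of (|…0…⟩, |…1…⟩) become ((a + b)/√2, (a − b)/√2). Kets absent from the input have amplitude 0.
(|00⟩, |10⟩): (a, b) = (-0.2943, (-0.2636 - 0.9187i)) → ((-0.3945 - 0.6496i), (-0.02171 + 0.6496i))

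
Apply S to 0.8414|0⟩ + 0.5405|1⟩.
0.8414|0⟩ + 0.5405i|1⟩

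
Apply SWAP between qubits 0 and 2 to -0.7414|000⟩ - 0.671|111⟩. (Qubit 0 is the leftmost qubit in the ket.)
-0.7414|000⟩ - 0.671|111⟩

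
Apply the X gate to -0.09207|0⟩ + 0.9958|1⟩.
0.9958|0⟩ - 0.09207|1⟩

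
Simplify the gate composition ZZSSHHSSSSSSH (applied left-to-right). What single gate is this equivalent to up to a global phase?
H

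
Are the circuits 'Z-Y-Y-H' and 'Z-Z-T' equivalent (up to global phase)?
No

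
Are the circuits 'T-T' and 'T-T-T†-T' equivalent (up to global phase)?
Yes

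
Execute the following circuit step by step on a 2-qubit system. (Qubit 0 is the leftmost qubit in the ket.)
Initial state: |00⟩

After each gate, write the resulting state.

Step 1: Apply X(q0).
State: |10⟩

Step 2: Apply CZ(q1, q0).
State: |10⟩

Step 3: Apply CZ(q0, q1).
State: |10⟩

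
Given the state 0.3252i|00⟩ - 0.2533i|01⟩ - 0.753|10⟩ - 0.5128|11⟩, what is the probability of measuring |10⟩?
0.567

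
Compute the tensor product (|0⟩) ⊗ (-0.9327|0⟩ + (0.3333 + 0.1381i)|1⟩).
-0.9327|00⟩ + (0.3333 + 0.1381i)|01⟩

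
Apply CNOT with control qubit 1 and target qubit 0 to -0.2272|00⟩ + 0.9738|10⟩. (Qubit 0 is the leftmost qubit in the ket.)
-0.2272|00⟩ + 0.9738|10⟩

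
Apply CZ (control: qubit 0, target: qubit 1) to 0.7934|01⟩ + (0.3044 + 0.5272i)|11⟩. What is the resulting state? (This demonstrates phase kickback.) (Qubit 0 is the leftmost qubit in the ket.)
0.7934|01⟩ + (-0.3044 - 0.5272i)|11⟩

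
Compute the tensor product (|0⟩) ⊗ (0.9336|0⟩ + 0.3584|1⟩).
0.9336|00⟩ + 0.3584|01⟩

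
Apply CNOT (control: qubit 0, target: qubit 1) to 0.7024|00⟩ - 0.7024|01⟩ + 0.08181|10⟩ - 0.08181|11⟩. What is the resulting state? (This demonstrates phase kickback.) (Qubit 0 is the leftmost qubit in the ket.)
0.7024|00⟩ - 0.7024|01⟩ - 0.08181|10⟩ + 0.08181|11⟩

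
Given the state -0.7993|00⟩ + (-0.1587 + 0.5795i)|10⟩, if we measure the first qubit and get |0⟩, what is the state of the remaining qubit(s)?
-|0⟩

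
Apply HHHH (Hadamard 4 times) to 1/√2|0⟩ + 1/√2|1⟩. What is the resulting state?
1/√2|0⟩ + 1/√2|1⟩

H² = I, so an even number of Hadamards cancels: H^4 = I and the state is unchanged.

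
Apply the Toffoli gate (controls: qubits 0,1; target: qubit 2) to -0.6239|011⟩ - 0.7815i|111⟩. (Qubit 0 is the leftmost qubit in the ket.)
-0.6239|011⟩ - 0.7815i|110⟩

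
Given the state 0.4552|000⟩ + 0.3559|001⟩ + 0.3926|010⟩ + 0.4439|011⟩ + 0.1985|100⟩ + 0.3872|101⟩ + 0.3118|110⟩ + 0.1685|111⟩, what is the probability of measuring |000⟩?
0.2072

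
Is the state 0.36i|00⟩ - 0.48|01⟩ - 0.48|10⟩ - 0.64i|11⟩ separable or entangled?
Separable

Writing the state as a|00⟩ + b|01⟩ + c|10⟩ + d|11⟩, it is a product state iff ad − bc = 0.
Here (a, b, c, d) = (0.36i, -0.48, -0.48, -0.64i): ad − bc = (0.36i)(-0.64i) − (-0.48)(-0.48) = 0, so the state is separable.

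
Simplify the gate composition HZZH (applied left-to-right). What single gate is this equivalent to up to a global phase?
I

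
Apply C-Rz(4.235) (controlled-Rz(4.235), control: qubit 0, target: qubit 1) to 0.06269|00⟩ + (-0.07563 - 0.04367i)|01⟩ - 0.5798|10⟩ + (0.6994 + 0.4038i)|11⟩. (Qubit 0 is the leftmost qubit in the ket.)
0.06269|00⟩ + (-0.07563 - 0.04367i)|01⟩ + (0.3014 + 0.4953i)|10⟩ + (-0.7085 + 0.3875i)|11⟩

C-Rz(4.235) leaves the control-|0⟩ kets |00⟩, |01⟩ unchanged and applies Rz(4.235) to qubit 1 on the control-|1⟩ pair (|10⟩, |11⟩).
Rz(4.235) = [[e^(−iθ/2), 0], [0, e^(iθ/2)]] with e^(±iθ/2) = cos(θ/2) ± i·sin(θ/2); θ = 4.235, cos(θ/2) ≈ -0.519874, sin(θ/2) ≈ 0.854243.
With a = amp(|10⟩) = -0.5798 and b = amp(|11⟩) = (0.6994 + 0.4038i):
new amp(|10⟩) = (-0.519874 - 0.854243i)·a = (0.3014 + 0.4953i)
new amp(|11⟩) = (-0.519874 + 0.854243i)·b = (-0.7085 + 0.3875i)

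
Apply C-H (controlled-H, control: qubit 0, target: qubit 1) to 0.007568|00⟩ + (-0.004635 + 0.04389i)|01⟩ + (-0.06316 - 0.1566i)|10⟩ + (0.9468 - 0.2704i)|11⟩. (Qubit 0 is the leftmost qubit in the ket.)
0.007568|00⟩ + (-0.004635 + 0.04389i)|01⟩ + (0.6248 - 0.3019i)|10⟩ + (-0.7141 + 0.08047i)|11⟩

C-H leaves the control-|0⟩ kets |00⟩, |01⟩ unchanged and applies H to qubit 1 on the control-|1⟩ pair (|10⟩, |11⟩).
H = [[1/√2, 1/√2], [1/√2, -1/√2]].
With a = amp(|10⟩) = (-0.06316 - 0.1566i) and b = amp(|11⟩) = (0.9468 - 0.2704i):
new amp(|10⟩) = (1/√2)·a + (1/√2)·b = (0.6248 - 0.3019i)
new amp(|11⟩) = (1/√2)·a + (-1/√2)·b = (-0.7141 + 0.08047i)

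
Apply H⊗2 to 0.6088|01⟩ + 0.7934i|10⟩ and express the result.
(0.3044 + 0.3967i)|00⟩ + (-0.3044 + 0.3967i)|01⟩ + (0.3044 - 0.3967i)|10⟩ + (-0.3044 - 0.3967i)|11⟩

H⊗2 gives amp(|y⟩) = (1/2) Σ_x (−1)^(x·y) amp(|x⟩), where x·y is the number of positions in which both x and y have a 1.
|00⟩: (0.6088 + 0.7934i)/2 = (0.3044 + 0.3967i)
|01⟩: (-0.6088 + 0.7934i)/2 = (-0.3044 + 0.3967i)
|10⟩: (0.6088 - 0.7934i)/2 = (0.3044 - 0.3967i)
|11⟩: (-0.6088 - 0.7934i)/2 = (-0.3044 - 0.3967i)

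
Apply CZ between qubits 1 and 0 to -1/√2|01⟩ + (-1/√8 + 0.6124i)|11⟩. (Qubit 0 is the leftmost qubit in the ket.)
-1/√2|01⟩ + (1/√8 - 0.6124i)|11⟩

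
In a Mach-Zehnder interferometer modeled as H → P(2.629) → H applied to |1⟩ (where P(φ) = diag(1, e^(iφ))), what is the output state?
(0.9357 - 0.2452i)|0⟩ + (0.06426 + 0.2452i)|1⟩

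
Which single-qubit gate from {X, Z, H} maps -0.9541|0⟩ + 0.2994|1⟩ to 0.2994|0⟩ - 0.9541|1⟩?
X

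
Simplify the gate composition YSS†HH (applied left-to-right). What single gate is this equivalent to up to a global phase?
Y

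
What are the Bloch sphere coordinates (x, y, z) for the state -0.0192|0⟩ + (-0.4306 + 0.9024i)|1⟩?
(0.01654, -0.03465, -0.9994)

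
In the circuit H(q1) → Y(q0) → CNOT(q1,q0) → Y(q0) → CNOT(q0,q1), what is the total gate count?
5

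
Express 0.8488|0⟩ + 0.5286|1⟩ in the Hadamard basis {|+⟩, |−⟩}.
0.974|+⟩ + 0.2264|−⟩

With |ψ⟩ = α|0⟩ + β|1⟩, the Hadamard-basis coefficients are ⟨+|ψ⟩ = (α + β)/√2 and ⟨−|ψ⟩ = (α − β)/√2.
Here α = 0.8488, β = 0.5286: (α + β)/√2 = 0.974, (α − β)/√2 = 0.2264.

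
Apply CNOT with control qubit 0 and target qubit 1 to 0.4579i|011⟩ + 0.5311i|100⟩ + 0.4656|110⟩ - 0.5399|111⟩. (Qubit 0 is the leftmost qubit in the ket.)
0.4579i|011⟩ + 0.4656|100⟩ - 0.5399|101⟩ + 0.5311i|110⟩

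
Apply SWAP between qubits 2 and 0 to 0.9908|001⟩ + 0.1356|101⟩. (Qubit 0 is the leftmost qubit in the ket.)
0.9908|100⟩ + 0.1356|101⟩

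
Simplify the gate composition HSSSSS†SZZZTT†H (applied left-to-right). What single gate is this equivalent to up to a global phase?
X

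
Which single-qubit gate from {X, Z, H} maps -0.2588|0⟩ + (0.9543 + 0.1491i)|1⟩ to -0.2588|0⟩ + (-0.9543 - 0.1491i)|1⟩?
Z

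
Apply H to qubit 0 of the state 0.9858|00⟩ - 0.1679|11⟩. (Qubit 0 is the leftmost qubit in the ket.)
0.6971|00⟩ - 0.1187|01⟩ + 0.6971|10⟩ + 0.1187|11⟩

H on qubit 0 mixes each pair of kets that differ only in qubit 0: amplitudes (a, b) of (|…0…⟩, |…1…⟩) become ((a + b)/√2, (a − b)/√2). Kets absent from the input have amplitude 0.
(|00⟩, |10⟩): (a, b) = (0.9858, 0) → (0.6971, 0.6971)
(|01⟩, |11⟩): (a, b) = (0, -0.1679) → (-0.1187, 0.1187)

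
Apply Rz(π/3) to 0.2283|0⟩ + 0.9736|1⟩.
(0.1977 - 0.1142i)|0⟩ + (0.8432 + 0.4868i)|1⟩

Rz(π/3) = [[e^(−iθ/2), 0], [0, e^(iθ/2)]] with e^(±iθ/2) = cos(θ/2) ± i·sin(θ/2); θ = π/3, cos(θ/2) ≈ 0.866025, sin(θ/2) ≈ 0.5.
With a = amp(|0⟩) = 0.2283 and b = amp(|1⟩) = 0.9736:
new amp(|0⟩) = (0.866025 - 0.5i)·a = (0.1977 - 0.1142i)
new amp(|1⟩) = (0.866025 + 0.5i)·b = (0.8432 + 0.4868i)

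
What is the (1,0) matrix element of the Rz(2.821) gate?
0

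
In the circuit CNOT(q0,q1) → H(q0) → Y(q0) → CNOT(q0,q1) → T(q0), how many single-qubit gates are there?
3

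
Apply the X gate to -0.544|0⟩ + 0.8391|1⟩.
0.8391|0⟩ - 0.544|1⟩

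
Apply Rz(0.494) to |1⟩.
(0.9697 + 0.2445i)|1⟩

Rz(0.494) = [[e^(−iθ/2), 0], [0, e^(iθ/2)]] with e^(±iθ/2) = cos(θ/2) ± i·sin(θ/2); θ = 0.494, cos(θ/2) ≈ 0.96965, sin(θ/2) ≈ 0.244496.
With a = amp(|0⟩) = 0 and b = amp(|1⟩) = 1:
new amp(|0⟩) = (0.96965 - 0.244496i)·a = 0
new amp(|1⟩) = (0.96965 + 0.244496i)·b = (0.9697 + 0.2445i)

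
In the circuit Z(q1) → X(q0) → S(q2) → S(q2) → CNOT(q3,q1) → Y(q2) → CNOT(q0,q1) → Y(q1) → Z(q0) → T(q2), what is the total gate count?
10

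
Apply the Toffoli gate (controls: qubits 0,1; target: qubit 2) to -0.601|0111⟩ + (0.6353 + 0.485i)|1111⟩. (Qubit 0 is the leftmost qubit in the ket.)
-0.601|0111⟩ + (0.6353 + 0.485i)|1101⟩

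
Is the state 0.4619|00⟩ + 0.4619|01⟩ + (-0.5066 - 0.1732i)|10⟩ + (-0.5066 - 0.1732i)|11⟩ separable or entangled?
Separable

Writing the state as a|00⟩ + b|01⟩ + c|10⟩ + d|11⟩, it is a product state iff ad − bc = 0.
Here (a, b, c, d) = (0.4619, 0.4619, (-0.5066 - 0.1732i), (-0.5066 - 0.1732i)): ad − bc = (0.4619)(-0.5066 - 0.1732i) − (0.4619)(-0.5066 - 0.1732i) = 0, so the state is separable.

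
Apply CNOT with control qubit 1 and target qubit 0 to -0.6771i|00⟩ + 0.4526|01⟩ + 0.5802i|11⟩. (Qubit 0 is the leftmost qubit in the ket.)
-0.6771i|00⟩ + 0.5802i|01⟩ + 0.4526|11⟩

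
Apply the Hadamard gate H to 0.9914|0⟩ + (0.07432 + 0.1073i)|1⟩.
(0.7536 + 0.07587i)|0⟩ + (0.6485 - 0.07587i)|1⟩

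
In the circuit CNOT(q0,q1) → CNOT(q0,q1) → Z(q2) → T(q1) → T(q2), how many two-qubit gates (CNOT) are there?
2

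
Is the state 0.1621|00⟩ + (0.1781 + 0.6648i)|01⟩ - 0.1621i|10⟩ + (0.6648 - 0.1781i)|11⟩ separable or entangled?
Separable

Writing the state as a|00⟩ + b|01⟩ + c|10⟩ + d|11⟩, it is a product state iff ad − bc = 0.
Here (a, b, c, d) = (0.1621, (0.1781 + 0.6648i), -0.1621i, (0.6648 - 0.1781i)): ad − bc = (0.1621)(0.6648 - 0.1781i) − (0.1781 + 0.6648i)(-0.1621i) = 0, so the state is separable.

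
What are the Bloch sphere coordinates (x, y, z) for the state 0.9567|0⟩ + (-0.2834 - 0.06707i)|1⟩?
(-0.5423, -0.1283, 0.8305)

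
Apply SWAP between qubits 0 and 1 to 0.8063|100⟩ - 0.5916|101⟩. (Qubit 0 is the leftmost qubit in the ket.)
0.8063|010⟩ - 0.5916|011⟩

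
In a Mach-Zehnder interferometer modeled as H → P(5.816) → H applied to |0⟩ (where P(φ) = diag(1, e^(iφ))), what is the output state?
(0.9464 - 0.2252i)|0⟩ + (0.05358 + 0.2252i)|1⟩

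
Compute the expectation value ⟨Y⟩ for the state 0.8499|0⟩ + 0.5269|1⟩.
0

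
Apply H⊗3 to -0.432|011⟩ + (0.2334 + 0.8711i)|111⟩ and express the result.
(-0.07022 + 0.308i)|000⟩ + (0.07022 - 0.308i)|001⟩ + (0.07022 - 0.308i)|010⟩ + (-0.07022 + 0.308i)|011⟩ + (-0.2353 - 0.308i)|100⟩ + (0.2353 + 0.308i)|101⟩ + (0.2353 + 0.308i)|110⟩ + (-0.2353 - 0.308i)|111⟩

H⊗3 gives amp(|y⟩) = (1/2√2) Σ_x (−1)^(x·y) amp(|x⟩), where x·y is the number of positions in which both x and y have a 1.
|000⟩: (-0.432 + (0.2334 + 0.8711i))/(2√2) = (-0.07022 + 0.308i)
|001⟩: (0.432 - (0.2334 + 0.8711i))/(2√2) = (0.07022 - 0.308i)
|010⟩: (0.432 - (0.2334 + 0.8711i))/(2√2) = (0.07022 - 0.308i)
|011⟩: (-0.432 + (0.2334 + 0.8711i))/(2√2) = (-0.07022 + 0.308i)
|100⟩: (-0.432 - (0.2334 + 0.8711i))/(2√2) = (-0.2353 - 0.308i)
|101⟩: (0.432 + (0.2334 + 0.8711i))/(2√2) = (0.2353 + 0.308i)
|110⟩: (0.432 + (0.2334 + 0.8711i))/(2√2) = (0.2353 + 0.308i)
|111⟩: (-0.432 - (0.2334 + 0.8711i))/(2√2) = (-0.2353 - 0.308i)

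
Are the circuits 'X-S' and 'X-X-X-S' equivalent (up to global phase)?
Yes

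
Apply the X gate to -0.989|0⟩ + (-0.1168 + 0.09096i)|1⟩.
(-0.1168 + 0.09096i)|0⟩ - 0.989|1⟩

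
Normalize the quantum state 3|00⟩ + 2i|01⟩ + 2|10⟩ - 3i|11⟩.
0.5883|00⟩ + 0.3922i|01⟩ + 0.3922|10⟩ - 0.5883i|11⟩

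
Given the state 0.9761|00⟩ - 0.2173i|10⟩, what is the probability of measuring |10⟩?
0.04722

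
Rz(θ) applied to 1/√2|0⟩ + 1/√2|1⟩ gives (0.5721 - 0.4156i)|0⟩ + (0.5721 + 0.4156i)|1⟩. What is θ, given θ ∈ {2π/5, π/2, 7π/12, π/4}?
2π/5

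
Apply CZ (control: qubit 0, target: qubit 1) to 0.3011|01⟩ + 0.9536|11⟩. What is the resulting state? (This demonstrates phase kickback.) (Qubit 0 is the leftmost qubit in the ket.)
0.3011|01⟩ - 0.9536|11⟩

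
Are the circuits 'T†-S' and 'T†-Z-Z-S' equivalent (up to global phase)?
Yes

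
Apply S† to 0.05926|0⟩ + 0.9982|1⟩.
0.05926|0⟩ - 0.9982i|1⟩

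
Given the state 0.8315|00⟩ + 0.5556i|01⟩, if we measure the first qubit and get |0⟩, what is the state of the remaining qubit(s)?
0.8315|0⟩ + 0.5556i|1⟩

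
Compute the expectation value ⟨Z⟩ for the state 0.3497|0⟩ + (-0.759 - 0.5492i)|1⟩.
-0.7554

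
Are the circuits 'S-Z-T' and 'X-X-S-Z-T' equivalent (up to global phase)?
Yes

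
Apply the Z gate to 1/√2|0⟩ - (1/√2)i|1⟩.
1/√2|0⟩ + (1/√2)i|1⟩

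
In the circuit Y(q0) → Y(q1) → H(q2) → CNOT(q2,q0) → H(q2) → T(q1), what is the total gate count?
6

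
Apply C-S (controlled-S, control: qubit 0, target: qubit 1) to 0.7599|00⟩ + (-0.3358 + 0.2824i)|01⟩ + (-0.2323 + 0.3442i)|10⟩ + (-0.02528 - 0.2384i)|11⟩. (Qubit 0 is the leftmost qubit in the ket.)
0.7599|00⟩ + (-0.3358 + 0.2824i)|01⟩ + (-0.2323 + 0.3442i)|10⟩ + (0.2384 - 0.02528i)|11⟩

C-S leaves the control-|0⟩ kets |00⟩, |01⟩ unchanged and applies S to qubit 1 on the control-|1⟩ pair (|10⟩, |11⟩).
S = [[1, 0], [0, i]].
With a = amp(|10⟩) = (-0.2323 + 0.3442i) and b = amp(|11⟩) = (-0.02528 - 0.2384i):
new amp(|10⟩) = (1)·a = (-0.2323 + 0.3442i)
new amp(|11⟩) = (i)·b = (0.2384 - 0.02528i)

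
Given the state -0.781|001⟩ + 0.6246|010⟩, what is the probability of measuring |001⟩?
0.61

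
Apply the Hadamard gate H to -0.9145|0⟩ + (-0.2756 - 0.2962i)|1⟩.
(-0.8415 - 0.2094i)|0⟩ + (-0.4518 + 0.2094i)|1⟩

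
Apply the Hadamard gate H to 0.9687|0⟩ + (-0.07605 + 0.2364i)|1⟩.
(0.6312 + 0.1672i)|0⟩ + (0.7387 - 0.1672i)|1⟩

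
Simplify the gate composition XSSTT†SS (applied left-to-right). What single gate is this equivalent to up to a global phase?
X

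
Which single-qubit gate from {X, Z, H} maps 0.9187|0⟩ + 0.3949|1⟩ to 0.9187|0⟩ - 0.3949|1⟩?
Z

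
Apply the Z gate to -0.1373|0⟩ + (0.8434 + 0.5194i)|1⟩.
-0.1373|0⟩ + (-0.8434 - 0.5194i)|1⟩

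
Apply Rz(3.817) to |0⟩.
(-0.3313 - 0.9435i)|0⟩

Rz(3.817) = [[e^(−iθ/2), 0], [0, e^(iθ/2)]] with e^(±iθ/2) = cos(θ/2) ± i·sin(θ/2); θ = 3.817, cos(θ/2) ≈ -0.331321, sin(θ/2) ≈ 0.943518.
With a = amp(|0⟩) = 1 and b = amp(|1⟩) = 0:
new amp(|0⟩) = (-0.331321 - 0.943518i)·a = (-0.3313 - 0.9435i)
new amp(|1⟩) = (-0.331321 + 0.943518i)·b = 0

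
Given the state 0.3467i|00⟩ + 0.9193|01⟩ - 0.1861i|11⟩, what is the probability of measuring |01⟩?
0.8451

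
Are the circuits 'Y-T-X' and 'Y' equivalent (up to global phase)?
No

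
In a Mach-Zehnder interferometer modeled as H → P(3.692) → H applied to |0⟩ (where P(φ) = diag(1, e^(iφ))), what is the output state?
(0.07384 - 0.2615i)|0⟩ + (0.9262 + 0.2615i)|1⟩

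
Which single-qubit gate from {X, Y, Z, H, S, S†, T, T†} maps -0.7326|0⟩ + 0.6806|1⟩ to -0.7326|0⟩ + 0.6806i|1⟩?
S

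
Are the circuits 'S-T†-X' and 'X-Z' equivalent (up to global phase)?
No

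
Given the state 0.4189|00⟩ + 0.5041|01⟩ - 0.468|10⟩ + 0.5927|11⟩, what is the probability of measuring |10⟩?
0.219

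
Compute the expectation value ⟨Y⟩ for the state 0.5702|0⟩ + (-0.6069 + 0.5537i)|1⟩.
0.6314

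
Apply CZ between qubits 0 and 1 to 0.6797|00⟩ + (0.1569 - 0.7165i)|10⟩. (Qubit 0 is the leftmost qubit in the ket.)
0.6797|00⟩ + (0.1569 - 0.7165i)|10⟩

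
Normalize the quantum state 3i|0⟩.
i|0⟩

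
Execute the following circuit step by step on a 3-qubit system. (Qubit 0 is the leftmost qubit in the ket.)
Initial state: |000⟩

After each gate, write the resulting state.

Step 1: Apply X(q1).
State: |010⟩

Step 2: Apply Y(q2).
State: i|011⟩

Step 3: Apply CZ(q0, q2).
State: i|011⟩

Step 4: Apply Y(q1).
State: |001⟩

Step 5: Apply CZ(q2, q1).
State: |001⟩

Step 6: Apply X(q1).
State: |011⟩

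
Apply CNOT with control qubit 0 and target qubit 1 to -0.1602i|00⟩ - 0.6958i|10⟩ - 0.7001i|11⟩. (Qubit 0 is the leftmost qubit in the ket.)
-0.1602i|00⟩ - 0.7001i|10⟩ - 0.6958i|11⟩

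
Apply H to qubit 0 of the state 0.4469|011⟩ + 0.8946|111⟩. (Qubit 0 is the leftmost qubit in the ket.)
0.9486|011⟩ - 0.3166|111⟩

H on qubit 0 mixes each pair of kets that differ only in qubit 0: amplitudes (a, b) of (|…0…⟩, |…1…⟩) become ((a + b)/√2, (a − b)/√2). Kets absent from the input have amplitude 0.
(|011⟩, |111⟩): (a, b) = (0.4469, 0.8946) → (0.9486, -0.3166)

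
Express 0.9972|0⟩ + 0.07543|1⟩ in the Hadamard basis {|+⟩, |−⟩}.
0.7585|+⟩ + 0.6518|−⟩

With |ψ⟩ = α|0⟩ + β|1⟩, the Hadamard-basis coefficients are ⟨+|ψ⟩ = (α + β)/√2 and ⟨−|ψ⟩ = (α − β)/√2.
Here α = 0.9972, β = 0.07543: (α + β)/√2 = 0.7585, (α − β)/√2 = 0.6518.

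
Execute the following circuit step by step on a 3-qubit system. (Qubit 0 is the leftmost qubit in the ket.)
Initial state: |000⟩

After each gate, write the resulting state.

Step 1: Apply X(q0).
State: |100⟩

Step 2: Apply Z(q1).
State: |100⟩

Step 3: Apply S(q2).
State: |100⟩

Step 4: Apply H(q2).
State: 1/√2|100⟩ + 1/√2|101⟩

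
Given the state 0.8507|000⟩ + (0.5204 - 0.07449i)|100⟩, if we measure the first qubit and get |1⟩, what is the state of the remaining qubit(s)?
(0.9899 - 0.1417i)|00⟩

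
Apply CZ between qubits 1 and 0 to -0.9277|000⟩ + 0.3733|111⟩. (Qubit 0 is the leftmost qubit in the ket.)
-0.9277|000⟩ - 0.3733|111⟩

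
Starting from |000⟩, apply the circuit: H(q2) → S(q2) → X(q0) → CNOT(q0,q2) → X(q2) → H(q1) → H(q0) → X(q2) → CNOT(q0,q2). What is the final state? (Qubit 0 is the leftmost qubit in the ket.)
(1/√8)i|000⟩ + 1/√8|001⟩ + (1/√8)i|010⟩ + 1/√8|011⟩ - 1/√8|100⟩ - (1/√8)i|101⟩ - 1/√8|110⟩ - (1/√8)i|111⟩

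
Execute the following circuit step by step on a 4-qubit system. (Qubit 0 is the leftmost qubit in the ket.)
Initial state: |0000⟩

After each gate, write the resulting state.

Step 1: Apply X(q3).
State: |0001⟩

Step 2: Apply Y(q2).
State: i|0011⟩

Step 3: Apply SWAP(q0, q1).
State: i|0011⟩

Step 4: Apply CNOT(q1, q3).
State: i|0011⟩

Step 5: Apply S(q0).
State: i|0011⟩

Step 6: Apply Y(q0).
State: -|1011⟩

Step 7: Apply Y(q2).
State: i|1001⟩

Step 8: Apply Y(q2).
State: -|1011⟩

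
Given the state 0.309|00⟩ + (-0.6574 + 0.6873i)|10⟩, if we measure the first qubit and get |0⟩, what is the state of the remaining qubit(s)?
|0⟩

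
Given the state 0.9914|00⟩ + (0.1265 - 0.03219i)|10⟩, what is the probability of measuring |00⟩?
0.9829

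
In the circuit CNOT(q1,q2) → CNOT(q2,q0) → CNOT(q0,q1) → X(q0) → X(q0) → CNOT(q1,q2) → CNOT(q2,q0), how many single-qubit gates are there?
2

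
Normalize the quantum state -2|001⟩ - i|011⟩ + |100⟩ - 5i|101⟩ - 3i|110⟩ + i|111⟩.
-0.3123|001⟩ - 0.1562i|011⟩ + 0.1562|100⟩ - 0.7809i|101⟩ - 0.4685i|110⟩ + 0.1562i|111⟩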